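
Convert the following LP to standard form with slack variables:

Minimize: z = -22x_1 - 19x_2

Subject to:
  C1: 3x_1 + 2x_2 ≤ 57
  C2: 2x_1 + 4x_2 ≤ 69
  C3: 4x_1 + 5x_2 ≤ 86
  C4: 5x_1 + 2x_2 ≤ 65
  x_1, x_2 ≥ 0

min z = -22x_1 - 19x_2

s.t.
  3x_1 + 2x_2 + s1 = 57
  2x_1 + 4x_2 + s2 = 69
  4x_1 + 5x_2 + s3 = 86
  5x_1 + 2x_2 + s4 = 65
  x_1, x_2, s1, s2, s3, s4 ≥ 0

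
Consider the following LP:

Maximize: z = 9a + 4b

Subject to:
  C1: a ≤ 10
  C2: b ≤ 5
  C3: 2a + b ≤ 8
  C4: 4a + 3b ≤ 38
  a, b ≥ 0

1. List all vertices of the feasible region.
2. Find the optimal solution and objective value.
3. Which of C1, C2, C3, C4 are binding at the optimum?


1. (0, 0), (4, 0), (1.5, 5), (0, 5)
2. a = 4, b = 0, z = 36
3. C3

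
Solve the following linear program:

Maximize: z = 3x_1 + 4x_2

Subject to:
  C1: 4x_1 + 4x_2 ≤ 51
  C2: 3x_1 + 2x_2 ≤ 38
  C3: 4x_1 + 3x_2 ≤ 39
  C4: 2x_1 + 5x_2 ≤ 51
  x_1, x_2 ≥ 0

Evaluate the objective at each vertex of the feasible region:
  z(0, 0) = 0
  z(9.75, 0) = 29.25
  z(3, 9) = 45  ←
  z(0, 10.2) = 40.8
The maximum is at x_1 = 3, x_2 = 9.

x_1 = 3, x_2 = 9, z = 45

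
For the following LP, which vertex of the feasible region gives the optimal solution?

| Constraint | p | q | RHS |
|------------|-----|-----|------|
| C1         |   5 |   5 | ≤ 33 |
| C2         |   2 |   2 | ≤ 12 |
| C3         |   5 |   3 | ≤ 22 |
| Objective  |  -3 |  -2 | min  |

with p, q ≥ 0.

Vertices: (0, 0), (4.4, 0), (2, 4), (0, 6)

Evaluate the objective at each vertex of the feasible region:
  z(0, 0) = 0
  z(4.4, 0) = -13.2
  z(2, 4) = -14  ←
  z(0, 6) = -12
The minimum is at p = 2, q = 4.

(2, 4)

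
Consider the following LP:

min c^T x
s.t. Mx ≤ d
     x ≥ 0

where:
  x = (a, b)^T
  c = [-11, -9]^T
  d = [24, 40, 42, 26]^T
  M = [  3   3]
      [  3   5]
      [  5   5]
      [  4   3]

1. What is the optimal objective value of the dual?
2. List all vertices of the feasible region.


1. -76
2. (0, 0), (6.5, 0), (2, 6), (0, 8)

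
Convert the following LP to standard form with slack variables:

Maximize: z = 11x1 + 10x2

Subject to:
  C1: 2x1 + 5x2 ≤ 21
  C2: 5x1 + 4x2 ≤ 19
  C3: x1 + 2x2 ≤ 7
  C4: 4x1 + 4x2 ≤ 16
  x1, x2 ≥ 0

max z = 11x1 + 10x2

s.t.
  2x1 + 5x2 + s1 = 21
  5x1 + 4x2 + s2 = 19
  x1 + 2x2 + s3 = 7
  4x1 + 4x2 + s4 = 16
  x1, x2, s1, s2, s3, s4 ≥ 0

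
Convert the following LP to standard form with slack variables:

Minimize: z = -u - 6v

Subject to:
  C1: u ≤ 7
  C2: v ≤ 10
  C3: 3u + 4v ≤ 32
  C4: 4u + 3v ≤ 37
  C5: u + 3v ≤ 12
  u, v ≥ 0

min z = -u - 6v

s.t.
  u + s1 = 7
  v + s2 = 10
  3u + 4v + s3 = 32
  4u + 3v + s4 = 37
  u + 3v + s5 = 12
  u, v, s1, s2, s3, s4, s5 ≥ 0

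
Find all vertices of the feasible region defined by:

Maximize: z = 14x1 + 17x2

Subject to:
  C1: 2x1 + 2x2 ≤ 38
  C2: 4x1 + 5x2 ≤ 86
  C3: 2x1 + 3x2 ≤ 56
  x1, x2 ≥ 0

(0, 0), (19, 0), (9, 10), (0, 17.2)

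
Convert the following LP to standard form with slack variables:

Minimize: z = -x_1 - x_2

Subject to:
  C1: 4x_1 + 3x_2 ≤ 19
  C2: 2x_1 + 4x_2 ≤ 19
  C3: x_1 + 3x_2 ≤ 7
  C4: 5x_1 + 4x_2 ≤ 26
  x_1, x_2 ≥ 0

min z = -x_1 - x_2

s.t.
  4x_1 + 3x_2 + s1 = 19
  2x_1 + 4x_2 + s2 = 19
  x_1 + 3x_2 + s3 = 7
  5x_1 + 4x_2 + s4 = 26
  x_1, x_2, s1, s2, s3, s4 ≥ 0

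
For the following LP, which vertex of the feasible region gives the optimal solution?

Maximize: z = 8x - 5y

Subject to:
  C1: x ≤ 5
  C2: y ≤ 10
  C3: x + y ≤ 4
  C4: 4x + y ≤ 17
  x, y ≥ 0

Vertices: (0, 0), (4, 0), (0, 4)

Evaluate the objective at each vertex of the feasible region:
  z(0, 0) = 0
  z(4, 0) = 32  ←
  z(0, 4) = -20
The maximum is at x = 4, y = 0.

(4, 0)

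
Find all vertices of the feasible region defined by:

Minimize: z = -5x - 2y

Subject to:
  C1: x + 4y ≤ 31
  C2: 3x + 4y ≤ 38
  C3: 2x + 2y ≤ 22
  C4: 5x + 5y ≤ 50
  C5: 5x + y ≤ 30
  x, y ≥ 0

(0, 0), (6, 0), (5, 5), (3, 7), (0, 7.75)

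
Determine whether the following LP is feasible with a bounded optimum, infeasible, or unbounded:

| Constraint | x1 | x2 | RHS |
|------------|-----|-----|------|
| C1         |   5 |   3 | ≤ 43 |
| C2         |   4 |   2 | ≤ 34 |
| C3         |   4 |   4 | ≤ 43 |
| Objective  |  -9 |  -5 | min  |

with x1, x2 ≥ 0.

Feasible with a bounded optimal solution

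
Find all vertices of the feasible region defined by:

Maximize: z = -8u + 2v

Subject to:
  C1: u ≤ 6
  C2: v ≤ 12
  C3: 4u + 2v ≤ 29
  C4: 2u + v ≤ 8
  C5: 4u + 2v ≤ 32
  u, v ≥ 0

(0, 0), (4, 0), (0, 8)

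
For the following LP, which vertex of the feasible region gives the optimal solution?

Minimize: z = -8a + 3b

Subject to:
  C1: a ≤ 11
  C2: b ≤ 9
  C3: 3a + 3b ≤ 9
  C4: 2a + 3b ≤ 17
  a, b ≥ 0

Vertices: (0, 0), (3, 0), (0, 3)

Evaluate the objective at each vertex of the feasible region:
  z(0, 0) = 0
  z(3, 0) = -24  ←
  z(0, 3) = 9
The minimum is at a = 3, b = 0.

(3, 0)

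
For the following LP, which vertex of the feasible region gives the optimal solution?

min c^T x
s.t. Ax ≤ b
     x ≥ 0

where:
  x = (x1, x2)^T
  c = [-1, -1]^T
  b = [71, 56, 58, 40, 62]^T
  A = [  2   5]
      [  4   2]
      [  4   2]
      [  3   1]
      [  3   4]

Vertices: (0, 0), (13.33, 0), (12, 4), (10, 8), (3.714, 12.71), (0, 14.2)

Evaluate the objective at each vertex of the feasible region:
  z(0, 0) = 0
  z(13.33, 0) = -13.33
  z(12, 4) = -16
  z(10, 8) = -18  ←
  z(3.714, 12.71) = -16.43
  z(0, 14.2) = -14.2
The minimum is at x1 = 10, x2 = 8.

(10, 8)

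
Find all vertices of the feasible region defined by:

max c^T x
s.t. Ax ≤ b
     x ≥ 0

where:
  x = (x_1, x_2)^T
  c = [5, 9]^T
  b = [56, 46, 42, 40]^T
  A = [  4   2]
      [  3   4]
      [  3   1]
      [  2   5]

(0, 0), (14, 0), (13.2, 1.6), (10, 4), (0, 8)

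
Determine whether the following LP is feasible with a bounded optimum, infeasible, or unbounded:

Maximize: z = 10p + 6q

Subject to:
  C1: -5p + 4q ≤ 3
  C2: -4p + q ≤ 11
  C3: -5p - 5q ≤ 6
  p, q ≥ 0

Unbounded (objective can increase without bound)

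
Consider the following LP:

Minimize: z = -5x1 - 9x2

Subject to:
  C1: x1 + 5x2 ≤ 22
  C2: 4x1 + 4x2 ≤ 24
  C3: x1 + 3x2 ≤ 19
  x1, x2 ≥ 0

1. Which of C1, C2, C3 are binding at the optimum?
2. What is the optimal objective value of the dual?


1. C1, C2
2. -46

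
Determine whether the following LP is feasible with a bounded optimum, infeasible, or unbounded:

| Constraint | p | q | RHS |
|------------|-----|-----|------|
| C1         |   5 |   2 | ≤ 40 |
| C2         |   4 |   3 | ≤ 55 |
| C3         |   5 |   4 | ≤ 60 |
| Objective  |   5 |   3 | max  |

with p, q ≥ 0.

Feasible with a bounded optimal solution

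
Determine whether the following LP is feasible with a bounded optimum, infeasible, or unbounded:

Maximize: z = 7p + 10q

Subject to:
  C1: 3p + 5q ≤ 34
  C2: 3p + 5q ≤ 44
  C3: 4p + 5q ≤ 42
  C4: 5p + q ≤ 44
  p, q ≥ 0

Feasible with a bounded optimal solution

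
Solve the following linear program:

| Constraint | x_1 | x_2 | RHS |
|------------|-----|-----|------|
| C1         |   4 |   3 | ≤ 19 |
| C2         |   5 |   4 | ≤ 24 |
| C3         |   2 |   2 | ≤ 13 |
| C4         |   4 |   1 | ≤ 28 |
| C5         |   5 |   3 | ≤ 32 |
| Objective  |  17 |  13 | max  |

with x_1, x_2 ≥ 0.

Evaluate the objective at each vertex of the feasible region:
  z(0, 0) = 0
  z(4.75, 0) = 80.75
  z(4, 1) = 81  ←
  z(0, 6) = 78
The maximum is at x_1 = 4, x_2 = 1.

x_1 = 4, x_2 = 1, z = 81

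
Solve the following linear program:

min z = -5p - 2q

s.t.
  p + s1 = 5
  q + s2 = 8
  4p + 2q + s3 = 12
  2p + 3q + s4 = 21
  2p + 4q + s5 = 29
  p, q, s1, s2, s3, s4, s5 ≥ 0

Evaluate the objective at each vertex of the feasible region:
  z(0, 0) = 0
  z(3, 0) = -15  ←
  z(0, 6) = -12
The minimum is at p = 3, q = 0.

p = 3, q = 0, z = -15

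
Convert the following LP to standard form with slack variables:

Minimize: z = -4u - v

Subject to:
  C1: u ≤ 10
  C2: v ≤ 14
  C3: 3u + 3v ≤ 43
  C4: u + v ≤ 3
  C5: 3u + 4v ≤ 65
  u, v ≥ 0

min z = -4u - v

s.t.
  u + s1 = 10
  v + s2 = 14
  3u + 3v + s3 = 43
  u + v + s4 = 3
  3u + 4v + s5 = 65
  u, v, s1, s2, s3, s4, s5 ≥ 0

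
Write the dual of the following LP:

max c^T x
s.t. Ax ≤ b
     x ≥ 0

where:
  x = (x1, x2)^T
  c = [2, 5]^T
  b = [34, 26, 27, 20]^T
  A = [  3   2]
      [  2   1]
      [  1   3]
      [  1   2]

Primal max cᵀx s.t. Ax ≤ b, x ≥ 0  →  Dual min bᵀy s.t. Aᵀy ≥ c, y ≥ 0.

Minimize: z = 34y1 + 26y2 + 27y3 + 20y4

Subject to:
  3y1 + 2y2 + y3 + y4 ≥ 2
  2y1 + y2 + 3y3 + 2y4 ≥ 5
  y1, y2, y3, y4 ≥ 0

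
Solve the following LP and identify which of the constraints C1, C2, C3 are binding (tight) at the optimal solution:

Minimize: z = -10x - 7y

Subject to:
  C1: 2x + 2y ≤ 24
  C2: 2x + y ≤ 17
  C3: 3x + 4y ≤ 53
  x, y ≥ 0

At x = 5, y = 7, compute slack b - a·x for each constraint:
  C1: 24 − 24 = 0  (binding)
  C2: 17 − 17 = 0  (binding)
  C3: 53 − 43 = 10  (slack)

Optimal: x = 5, y = 7
Binding: C1, C2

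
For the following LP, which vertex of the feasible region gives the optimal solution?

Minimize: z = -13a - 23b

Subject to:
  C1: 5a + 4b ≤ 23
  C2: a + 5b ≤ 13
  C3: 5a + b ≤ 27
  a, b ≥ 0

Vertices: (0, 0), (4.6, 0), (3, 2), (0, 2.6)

Evaluate the objective at each vertex of the feasible region:
  z(0, 0) = 0
  z(4.6, 0) = -59.8
  z(3, 2) = -85  ←
  z(0, 2.6) = -59.8
The minimum is at a = 3, b = 2.

(3, 2)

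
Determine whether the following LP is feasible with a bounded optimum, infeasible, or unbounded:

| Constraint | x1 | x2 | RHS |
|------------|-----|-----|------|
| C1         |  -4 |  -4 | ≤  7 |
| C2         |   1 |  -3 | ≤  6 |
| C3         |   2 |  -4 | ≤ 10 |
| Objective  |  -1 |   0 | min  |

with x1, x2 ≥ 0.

Unbounded (objective can decrease without bound)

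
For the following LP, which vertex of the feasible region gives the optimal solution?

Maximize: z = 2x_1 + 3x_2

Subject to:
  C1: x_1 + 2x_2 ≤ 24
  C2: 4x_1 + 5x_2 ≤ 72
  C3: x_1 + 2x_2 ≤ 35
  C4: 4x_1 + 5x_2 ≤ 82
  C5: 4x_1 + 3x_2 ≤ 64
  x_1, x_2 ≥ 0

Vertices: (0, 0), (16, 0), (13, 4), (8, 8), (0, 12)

Evaluate the objective at each vertex of the feasible region:
  z(0, 0) = 0
  z(16, 0) = 32
  z(13, 4) = 38
  z(8, 8) = 40  ←
  z(0, 12) = 36
The maximum is at x_1 = 8, x_2 = 8.

(8, 8)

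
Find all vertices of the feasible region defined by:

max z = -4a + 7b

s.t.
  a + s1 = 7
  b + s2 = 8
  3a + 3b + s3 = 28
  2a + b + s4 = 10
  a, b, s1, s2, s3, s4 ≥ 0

(0, 0), (5, 0), (1, 8), (0, 8)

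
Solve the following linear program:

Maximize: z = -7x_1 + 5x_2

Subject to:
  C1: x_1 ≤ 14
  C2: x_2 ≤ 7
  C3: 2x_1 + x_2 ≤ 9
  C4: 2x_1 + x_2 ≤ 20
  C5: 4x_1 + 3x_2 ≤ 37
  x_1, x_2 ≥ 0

Evaluate the objective at each vertex of the feasible region:
  z(0, 0) = 0
  z(4.5, 0) = -31.5
  z(1, 7) = 28
  z(0, 7) = 35  ←
The maximum is at x_1 = 0, x_2 = 7.

x_1 = 0, x_2 = 7, z = 35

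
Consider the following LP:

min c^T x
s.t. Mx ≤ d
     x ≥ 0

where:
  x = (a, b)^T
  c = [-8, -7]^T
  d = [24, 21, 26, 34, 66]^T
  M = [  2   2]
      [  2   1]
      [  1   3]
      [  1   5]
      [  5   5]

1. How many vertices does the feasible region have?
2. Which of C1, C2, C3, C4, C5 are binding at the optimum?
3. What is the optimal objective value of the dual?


1. 5
2. C1, C2
3. -93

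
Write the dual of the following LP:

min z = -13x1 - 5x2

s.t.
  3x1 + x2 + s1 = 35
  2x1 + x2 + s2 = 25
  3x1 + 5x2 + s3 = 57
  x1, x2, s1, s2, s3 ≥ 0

Primal min cᵀx s.t. Ax ≤ b, x ≥ 0  →  Dual max −bᵀy s.t. Aᵀy ≥ −c, y ≥ 0.

Maximize: z = -35y1 - 25y2 - 57y3

Subject to:
  3y1 + 2y2 + 3y3 ≥ 13
  y1 + y2 + 5y3 ≥ 5
  y1, y2, y3 ≥ 0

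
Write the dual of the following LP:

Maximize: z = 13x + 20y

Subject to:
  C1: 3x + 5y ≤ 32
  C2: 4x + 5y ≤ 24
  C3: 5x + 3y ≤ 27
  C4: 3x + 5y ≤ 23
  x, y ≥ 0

Primal max cᵀx s.t. Ax ≤ b, x ≥ 0  →  Dual min bᵀy s.t. Aᵀy ≥ c, y ≥ 0.

Minimize: z = 32y1 + 24y2 + 27y3 + 23y4

Subject to:
  3y1 + 4y2 + 5y3 + 3y4 ≥ 13
  5y1 + 5y2 + 3y3 + 5y4 ≥ 20
  y1, y2, y3, y4 ≥ 0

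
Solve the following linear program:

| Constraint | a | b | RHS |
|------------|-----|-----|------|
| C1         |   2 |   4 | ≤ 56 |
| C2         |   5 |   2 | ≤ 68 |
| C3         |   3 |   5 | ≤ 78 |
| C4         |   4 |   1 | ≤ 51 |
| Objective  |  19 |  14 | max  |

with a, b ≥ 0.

Evaluate the objective at each vertex of the feasible region:
  z(0, 0) = 0
  z(12.75, 0) = 242.2
  z(11.33, 5.667) = 294.7
  z(10, 9) = 316  ←
  z(0, 14) = 196
The maximum is at a = 10, b = 9.

a = 10, b = 9, z = 316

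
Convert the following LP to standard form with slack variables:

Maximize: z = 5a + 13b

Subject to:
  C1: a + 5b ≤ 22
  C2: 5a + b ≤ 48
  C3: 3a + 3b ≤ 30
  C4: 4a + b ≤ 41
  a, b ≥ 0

max z = 5a + 13b

s.t.
  a + 5b + s1 = 22
  5a + b + s2 = 48
  3a + 3b + s3 = 30
  4a + b + s4 = 41
  a, b, s1, s2, s3, s4 ≥ 0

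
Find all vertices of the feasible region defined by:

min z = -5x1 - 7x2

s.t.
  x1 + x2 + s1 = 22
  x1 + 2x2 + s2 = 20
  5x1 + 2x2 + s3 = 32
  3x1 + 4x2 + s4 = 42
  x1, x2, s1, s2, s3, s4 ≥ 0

(0, 0), (6.4, 0), (3.143, 8.143), (2, 9), (0, 10)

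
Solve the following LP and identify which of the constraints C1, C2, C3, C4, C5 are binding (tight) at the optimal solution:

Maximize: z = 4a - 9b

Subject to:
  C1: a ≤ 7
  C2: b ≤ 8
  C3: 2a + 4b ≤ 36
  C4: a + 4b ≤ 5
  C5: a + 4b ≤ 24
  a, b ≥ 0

At a = 5, b = 0, compute slack b - a·x for each constraint:
  C1: 7 − 5 = 2  (slack)
  C2: 8 − 0 = 8  (slack)
  C3: 36 − 10 = 26  (slack)
  C4: 5 − 5 = 0  (binding)
  C5: 24 − 5 = 19  (slack)

Optimal: a = 5, b = 0
Binding: C4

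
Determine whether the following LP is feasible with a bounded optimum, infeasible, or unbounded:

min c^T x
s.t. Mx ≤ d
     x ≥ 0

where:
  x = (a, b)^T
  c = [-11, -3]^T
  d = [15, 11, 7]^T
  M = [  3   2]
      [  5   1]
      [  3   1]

Feasible with a bounded optimal solution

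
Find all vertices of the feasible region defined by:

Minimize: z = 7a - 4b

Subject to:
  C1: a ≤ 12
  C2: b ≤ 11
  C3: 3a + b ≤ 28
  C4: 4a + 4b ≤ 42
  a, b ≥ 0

(0, 0), (9.333, 0), (8.75, 1.75), (0, 10.5)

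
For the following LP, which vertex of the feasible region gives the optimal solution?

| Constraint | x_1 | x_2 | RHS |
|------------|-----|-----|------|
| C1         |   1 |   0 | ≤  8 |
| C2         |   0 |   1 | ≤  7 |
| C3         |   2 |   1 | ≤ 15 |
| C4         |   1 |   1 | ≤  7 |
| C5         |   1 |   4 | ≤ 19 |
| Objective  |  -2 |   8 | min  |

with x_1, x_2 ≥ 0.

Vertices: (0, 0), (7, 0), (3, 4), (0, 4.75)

Evaluate the objective at each vertex of the feasible region:
  z(0, 0) = 0
  z(7, 0) = -14  ←
  z(3, 4) = 26
  z(0, 4.75) = 38
The minimum is at x_1 = 7, x_2 = 0.

(7, 0)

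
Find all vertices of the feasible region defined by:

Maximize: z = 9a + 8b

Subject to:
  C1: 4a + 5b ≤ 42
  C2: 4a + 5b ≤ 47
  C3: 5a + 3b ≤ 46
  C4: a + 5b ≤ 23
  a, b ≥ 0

(0, 0), (9.2, 0), (8, 2), (6.333, 3.333), (0, 4.6)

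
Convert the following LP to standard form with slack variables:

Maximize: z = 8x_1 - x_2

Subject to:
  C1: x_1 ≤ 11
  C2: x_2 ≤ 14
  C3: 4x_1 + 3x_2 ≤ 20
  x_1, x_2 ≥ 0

max z = 8x_1 - x_2

s.t.
  x_1 + s1 = 11
  x_2 + s2 = 14
  4x_1 + 3x_2 + s3 = 20
  x_1, x_2, s1, s2, s3 ≥ 0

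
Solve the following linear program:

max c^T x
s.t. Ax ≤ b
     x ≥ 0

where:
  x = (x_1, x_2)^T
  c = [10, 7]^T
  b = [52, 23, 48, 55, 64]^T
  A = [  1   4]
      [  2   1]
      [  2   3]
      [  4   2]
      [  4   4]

Evaluate the objective at each vertex of the feasible region:
  z(0, 0) = 0
  z(11.5, 0) = 115
  z(7, 9) = 133  ←
  z(4, 12) = 124
  z(0, 13) = 91
The maximum is at x_1 = 7, x_2 = 9.

x_1 = 7, x_2 = 9, z = 133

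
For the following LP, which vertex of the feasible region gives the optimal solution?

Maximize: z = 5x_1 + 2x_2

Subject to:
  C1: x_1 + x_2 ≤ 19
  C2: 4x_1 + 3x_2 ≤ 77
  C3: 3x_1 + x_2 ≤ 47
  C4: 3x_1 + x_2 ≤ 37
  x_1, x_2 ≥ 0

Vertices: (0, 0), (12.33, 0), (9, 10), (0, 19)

Evaluate the objective at each vertex of the feasible region:
  z(0, 0) = 0
  z(12.33, 0) = 61.67
  z(9, 10) = 65  ←
  z(0, 19) = 38
The maximum is at x_1 = 9, x_2 = 10.

(9, 10)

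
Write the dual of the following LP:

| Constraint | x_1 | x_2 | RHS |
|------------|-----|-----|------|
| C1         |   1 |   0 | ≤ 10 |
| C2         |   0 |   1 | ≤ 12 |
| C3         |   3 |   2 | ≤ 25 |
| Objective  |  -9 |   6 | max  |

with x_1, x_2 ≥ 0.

Primal max cᵀx s.t. Ax ≤ b, x ≥ 0  →  Dual min bᵀy s.t. Aᵀy ≥ c, y ≥ 0.

Minimize: z = 10y1 + 12y2 + 25y3

Subject to:
  y1 + 3y3 ≥ -9
  y2 + 2y3 ≥ 6
  y1, y2, y3 ≥ 0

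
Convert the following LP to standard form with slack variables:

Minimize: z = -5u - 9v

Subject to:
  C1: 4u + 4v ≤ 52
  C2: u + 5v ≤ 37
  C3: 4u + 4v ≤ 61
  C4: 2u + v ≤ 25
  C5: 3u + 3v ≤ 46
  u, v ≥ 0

min z = -5u - 9v

s.t.
  4u + 4v + s1 = 52
  u + 5v + s2 = 37
  4u + 4v + s3 = 61
  2u + v + s4 = 25
  3u + 3v + s5 = 46
  u, v, s1, s2, s3, s4, s5 ≥ 0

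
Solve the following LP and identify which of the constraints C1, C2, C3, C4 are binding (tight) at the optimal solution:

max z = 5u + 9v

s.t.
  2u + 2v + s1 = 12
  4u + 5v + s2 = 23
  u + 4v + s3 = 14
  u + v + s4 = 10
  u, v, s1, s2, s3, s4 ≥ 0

At u = 2, v = 3, compute slack b - a·x for each constraint:
  C1: 12 − 10 = 2  (slack)
  C2: 23 − 23 = 0  (binding)
  C3: 14 − 14 = 0  (binding)
  C4: 10 − 5 = 5  (slack)

Optimal: u = 2, v = 3
Binding: C2, C3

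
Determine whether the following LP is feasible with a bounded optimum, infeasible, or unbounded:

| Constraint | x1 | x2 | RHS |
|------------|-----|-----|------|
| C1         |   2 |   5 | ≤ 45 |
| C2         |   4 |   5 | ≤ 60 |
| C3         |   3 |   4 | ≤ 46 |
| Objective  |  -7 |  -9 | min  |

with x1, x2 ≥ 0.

Feasible with a bounded optimal solution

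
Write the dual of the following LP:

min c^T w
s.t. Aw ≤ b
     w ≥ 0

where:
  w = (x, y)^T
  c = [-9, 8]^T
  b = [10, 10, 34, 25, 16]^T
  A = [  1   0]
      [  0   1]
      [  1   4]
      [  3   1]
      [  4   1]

Primal min cᵀx s.t. Ax ≤ b, x ≥ 0  →  Dual max −bᵀy s.t. Aᵀy ≥ −c, y ≥ 0.

Maximize: z = -10y1 - 10y2 - 34y3 - 25y4 - 16y5

Subject to:
  y1 + y3 + 3y4 + 4y5 ≥ 9
  y2 + 4y3 + y4 + y5 ≥ -8
  y1, y2, y3, y4, y5 ≥ 0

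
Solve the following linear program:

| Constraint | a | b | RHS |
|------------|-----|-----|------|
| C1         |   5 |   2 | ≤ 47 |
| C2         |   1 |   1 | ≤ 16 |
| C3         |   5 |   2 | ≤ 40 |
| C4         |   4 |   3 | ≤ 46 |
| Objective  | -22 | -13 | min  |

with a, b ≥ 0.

Evaluate the objective at each vertex of the feasible region:
  z(0, 0) = 0
  z(8, 0) = -176
  z(4, 10) = -218  ←
  z(0, 15.33) = -199.3
The minimum is at a = 4, b = 10.

a = 4, b = 10, z = -218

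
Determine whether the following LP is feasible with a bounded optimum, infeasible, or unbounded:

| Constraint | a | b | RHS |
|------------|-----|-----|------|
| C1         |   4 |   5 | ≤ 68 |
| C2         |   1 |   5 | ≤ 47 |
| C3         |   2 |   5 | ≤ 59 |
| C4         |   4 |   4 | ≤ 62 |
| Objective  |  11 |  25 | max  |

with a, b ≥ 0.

Feasible with a bounded optimal solution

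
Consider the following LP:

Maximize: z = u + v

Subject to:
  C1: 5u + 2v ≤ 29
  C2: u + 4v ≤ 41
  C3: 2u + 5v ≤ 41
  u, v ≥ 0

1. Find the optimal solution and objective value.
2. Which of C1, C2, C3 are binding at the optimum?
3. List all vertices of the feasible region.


1. u = 3, v = 7, z = 10
2. C1, C3
3. (0, 0), (5.8, 0), (3, 7), (0, 8.2)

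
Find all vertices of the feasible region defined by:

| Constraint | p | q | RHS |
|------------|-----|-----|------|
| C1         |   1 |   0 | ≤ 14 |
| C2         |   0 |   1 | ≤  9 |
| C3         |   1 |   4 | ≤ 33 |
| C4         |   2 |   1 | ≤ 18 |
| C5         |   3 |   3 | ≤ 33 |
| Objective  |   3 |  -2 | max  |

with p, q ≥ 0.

(0, 0), (9, 0), (7, 4), (3.667, 7.333), (0, 8.25)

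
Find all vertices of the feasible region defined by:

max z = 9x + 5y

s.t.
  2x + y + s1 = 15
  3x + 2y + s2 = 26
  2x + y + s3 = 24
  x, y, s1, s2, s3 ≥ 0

(0, 0), (7.5, 0), (4, 7), (0, 13)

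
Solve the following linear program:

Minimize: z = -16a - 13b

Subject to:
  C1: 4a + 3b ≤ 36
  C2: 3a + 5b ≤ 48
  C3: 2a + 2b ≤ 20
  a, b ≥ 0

Evaluate the objective at each vertex of the feasible region:
  z(0, 0) = 0
  z(9, 0) = -144
  z(6, 4) = -148  ←
  z(1, 9) = -133
  z(0, 9.6) = -124.8
The minimum is at a = 6, b = 4.

a = 6, b = 4, z = -148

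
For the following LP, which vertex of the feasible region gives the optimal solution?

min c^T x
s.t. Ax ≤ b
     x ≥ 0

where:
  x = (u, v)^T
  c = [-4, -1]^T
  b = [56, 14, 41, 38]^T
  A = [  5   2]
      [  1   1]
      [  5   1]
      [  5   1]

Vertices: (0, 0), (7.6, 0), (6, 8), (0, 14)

Evaluate the objective at each vertex of the feasible region:
  z(0, 0) = 0
  z(7.6, 0) = -30.4
  z(6, 8) = -32  ←
  z(0, 14) = -14
The minimum is at u = 6, v = 8.

(6, 8)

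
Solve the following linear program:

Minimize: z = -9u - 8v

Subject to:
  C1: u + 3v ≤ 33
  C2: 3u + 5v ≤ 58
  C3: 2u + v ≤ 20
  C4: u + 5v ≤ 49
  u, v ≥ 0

Evaluate the objective at each vertex of the feasible region:
  z(0, 0) = 0
  z(10, 0) = -90
  z(6, 8) = -118  ←
  z(4.5, 8.9) = -111.7
  z(0, 9.8) = -78.4
The minimum is at u = 6, v = 8.

u = 6, v = 8, z = -118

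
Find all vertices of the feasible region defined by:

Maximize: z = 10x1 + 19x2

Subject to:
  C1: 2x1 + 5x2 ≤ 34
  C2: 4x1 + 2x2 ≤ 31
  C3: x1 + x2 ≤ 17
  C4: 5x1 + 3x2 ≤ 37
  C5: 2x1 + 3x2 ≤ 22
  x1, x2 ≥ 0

(0, 0), (7.4, 0), (5, 4), (2, 6), (0, 6.8)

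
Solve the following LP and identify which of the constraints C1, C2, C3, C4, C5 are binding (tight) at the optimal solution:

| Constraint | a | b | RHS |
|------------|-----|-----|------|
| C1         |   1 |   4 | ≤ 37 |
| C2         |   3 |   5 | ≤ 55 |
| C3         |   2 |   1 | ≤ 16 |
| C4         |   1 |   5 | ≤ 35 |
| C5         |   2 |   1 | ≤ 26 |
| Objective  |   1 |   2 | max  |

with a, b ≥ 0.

At a = 5, b = 6, compute slack b - a·x for each constraint:
  C1: 37 − 29 = 8  (slack)
  C2: 55 − 45 = 10  (slack)
  C3: 16 − 16 = 0  (binding)
  C4: 35 − 35 = 0  (binding)
  C5: 26 − 16 = 10  (slack)

Optimal: a = 5, b = 6
Binding: C3, C4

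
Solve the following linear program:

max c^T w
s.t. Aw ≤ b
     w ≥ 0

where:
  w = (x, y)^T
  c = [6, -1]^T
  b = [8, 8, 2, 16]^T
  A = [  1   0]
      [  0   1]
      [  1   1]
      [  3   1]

Evaluate the objective at each vertex of the feasible region:
  z(0, 0) = 0
  z(2, 0) = 12  ←
  z(0, 2) = -2
The maximum is at x = 2, y = 0.

x = 2, y = 0, z = 12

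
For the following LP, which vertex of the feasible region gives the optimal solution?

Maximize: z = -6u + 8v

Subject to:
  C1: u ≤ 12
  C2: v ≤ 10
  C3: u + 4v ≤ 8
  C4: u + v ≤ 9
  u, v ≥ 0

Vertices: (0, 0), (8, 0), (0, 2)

Evaluate the objective at each vertex of the feasible region:
  z(0, 0) = 0
  z(8, 0) = -48
  z(0, 2) = 16  ←
The maximum is at u = 0, v = 2.

(0, 2)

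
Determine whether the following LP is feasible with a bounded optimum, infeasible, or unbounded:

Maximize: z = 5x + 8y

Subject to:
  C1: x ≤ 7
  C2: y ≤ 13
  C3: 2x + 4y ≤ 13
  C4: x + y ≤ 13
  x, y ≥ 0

Feasible with a bounded optimal solution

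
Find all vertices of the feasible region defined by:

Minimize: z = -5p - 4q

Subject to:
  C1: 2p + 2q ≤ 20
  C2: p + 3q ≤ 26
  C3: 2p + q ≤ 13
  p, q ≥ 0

(0, 0), (6.5, 0), (3, 7), (2, 8), (0, 8.667)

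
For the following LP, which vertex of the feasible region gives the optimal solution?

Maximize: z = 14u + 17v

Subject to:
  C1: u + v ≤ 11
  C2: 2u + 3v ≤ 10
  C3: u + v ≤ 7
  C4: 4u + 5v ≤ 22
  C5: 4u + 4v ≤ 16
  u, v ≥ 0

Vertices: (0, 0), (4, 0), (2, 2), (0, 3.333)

Evaluate the objective at each vertex of the feasible region:
  z(0, 0) = 0
  z(4, 0) = 56
  z(2, 2) = 62  ←
  z(0, 3.333) = 56.67
The maximum is at u = 2, v = 2.

(2, 2)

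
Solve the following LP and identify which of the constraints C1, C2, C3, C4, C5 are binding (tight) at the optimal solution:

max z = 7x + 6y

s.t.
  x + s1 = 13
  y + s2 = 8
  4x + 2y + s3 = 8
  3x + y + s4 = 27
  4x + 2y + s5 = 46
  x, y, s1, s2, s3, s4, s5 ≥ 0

At x = 0, y = 4, compute slack b - a·x for each constraint:
  C1: 13 − 0 = 13  (slack)
  C2: 8 − 4 = 4  (slack)
  C3: 8 − 8 = 0  (binding)
  C4: 27 − 4 = 23  (slack)
  C5: 46 − 8 = 38  (slack)

Optimal: x = 0, y = 4
Binding: C3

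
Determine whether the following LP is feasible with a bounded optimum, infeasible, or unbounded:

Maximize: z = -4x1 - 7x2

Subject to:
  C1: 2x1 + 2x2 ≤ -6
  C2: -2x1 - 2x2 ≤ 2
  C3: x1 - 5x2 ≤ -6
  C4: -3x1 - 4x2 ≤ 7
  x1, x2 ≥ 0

Infeasible (no feasible solution exists)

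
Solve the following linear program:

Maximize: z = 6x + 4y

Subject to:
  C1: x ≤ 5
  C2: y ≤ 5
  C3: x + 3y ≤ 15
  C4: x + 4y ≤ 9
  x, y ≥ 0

Evaluate the objective at each vertex of the feasible region:
  z(0, 0) = 0
  z(5, 0) = 30
  z(5, 1) = 34  ←
  z(0, 2.25) = 9
The maximum is at x = 5, y = 1.

x = 5, y = 1, z = 34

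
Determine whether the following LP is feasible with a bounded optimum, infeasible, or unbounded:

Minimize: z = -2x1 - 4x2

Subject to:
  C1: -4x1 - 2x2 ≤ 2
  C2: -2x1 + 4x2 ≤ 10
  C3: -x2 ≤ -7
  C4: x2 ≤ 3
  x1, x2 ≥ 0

Infeasible (no feasible solution exists)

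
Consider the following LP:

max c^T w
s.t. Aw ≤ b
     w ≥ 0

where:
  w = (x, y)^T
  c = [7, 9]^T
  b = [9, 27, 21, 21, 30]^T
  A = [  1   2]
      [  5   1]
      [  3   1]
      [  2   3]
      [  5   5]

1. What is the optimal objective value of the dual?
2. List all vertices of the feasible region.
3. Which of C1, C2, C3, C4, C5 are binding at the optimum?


1. 48
2. (0, 0), (5.4, 0), (5.25, 0.75), (3, 3), (0, 4.5)
3. C1, C5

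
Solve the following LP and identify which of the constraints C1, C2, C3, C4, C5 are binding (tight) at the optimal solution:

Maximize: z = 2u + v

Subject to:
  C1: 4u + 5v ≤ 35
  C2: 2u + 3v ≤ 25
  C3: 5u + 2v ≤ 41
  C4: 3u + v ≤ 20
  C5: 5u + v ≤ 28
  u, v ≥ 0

At u = 5, v = 3, compute slack b - a·x for each constraint:
  C1: 35 − 35 = 0  (binding)
  C2: 25 − 19 = 6  (slack)
  C3: 41 − 31 = 10  (slack)
  C4: 20 − 18 = 2  (slack)
  C5: 28 − 28 = 0  (binding)

Optimal: u = 5, v = 3
Binding: C1, C5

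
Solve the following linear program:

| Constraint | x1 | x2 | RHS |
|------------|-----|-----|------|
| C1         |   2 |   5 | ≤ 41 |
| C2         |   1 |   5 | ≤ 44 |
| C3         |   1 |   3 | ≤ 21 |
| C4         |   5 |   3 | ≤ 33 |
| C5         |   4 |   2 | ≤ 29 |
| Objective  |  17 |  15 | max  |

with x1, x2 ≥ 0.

Evaluate the objective at each vertex of the feasible region:
  z(0, 0) = 0
  z(6.6, 0) = 112.2
  z(3, 6) = 141  ←
  z(0, 7) = 105
The maximum is at x1 = 3, x2 = 6.

x1 = 3, x2 = 6, z = 141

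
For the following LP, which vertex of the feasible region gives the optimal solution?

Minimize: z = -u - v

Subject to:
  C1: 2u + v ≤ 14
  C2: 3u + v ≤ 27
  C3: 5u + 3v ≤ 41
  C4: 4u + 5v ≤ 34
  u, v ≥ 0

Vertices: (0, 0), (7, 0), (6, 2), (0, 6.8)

Evaluate the objective at each vertex of the feasible region:
  z(0, 0) = 0
  z(7, 0) = -7
  z(6, 2) = -8  ←
  z(0, 6.8) = -6.8
The minimum is at u = 6, v = 2.

(6, 2)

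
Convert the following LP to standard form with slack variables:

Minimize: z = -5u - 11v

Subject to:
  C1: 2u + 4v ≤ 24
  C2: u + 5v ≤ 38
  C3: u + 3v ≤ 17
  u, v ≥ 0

min z = -5u - 11v

s.t.
  2u + 4v + s1 = 24
  u + 5v + s2 = 38
  u + 3v + s3 = 17
  u, v, s1, s2, s3 ≥ 0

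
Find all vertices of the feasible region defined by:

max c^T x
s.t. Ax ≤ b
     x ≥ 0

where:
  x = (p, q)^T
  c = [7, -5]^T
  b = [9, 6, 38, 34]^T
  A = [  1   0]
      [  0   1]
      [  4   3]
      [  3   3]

(0, 0), (9, 0), (9, 0.6667), (5, 6), (0, 6)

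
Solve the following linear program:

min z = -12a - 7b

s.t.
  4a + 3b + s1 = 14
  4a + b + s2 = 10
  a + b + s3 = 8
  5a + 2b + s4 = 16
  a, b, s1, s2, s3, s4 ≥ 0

Evaluate the objective at each vertex of the feasible region:
  z(0, 0) = 0
  z(2.5, 0) = -30
  z(2, 2) = -38  ←
  z(0, 4.667) = -32.67
The minimum is at a = 2, b = 2.

a = 2, b = 2, z = -38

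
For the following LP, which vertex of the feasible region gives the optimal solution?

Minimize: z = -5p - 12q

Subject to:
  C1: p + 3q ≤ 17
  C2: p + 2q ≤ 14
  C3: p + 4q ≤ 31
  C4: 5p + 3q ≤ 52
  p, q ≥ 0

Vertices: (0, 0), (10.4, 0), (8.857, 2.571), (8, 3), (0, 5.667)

Evaluate the objective at each vertex of the feasible region:
  z(0, 0) = 0
  z(10.4, 0) = -52
  z(8.857, 2.571) = -75.14
  z(8, 3) = -76  ←
  z(0, 5.667) = -68
The minimum is at p = 8, q = 3.

(8, 3)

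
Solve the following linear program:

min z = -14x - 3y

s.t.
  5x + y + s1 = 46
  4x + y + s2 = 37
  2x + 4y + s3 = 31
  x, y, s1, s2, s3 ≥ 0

Evaluate the objective at each vertex of the feasible region:
  z(0, 0) = 0
  z(9.2, 0) = -128.8
  z(9, 1) = -129  ←
  z(8.357, 3.571) = -127.7
  z(0, 7.75) = -23.25
The minimum is at x = 9, y = 1.

x = 9, y = 1, z = -129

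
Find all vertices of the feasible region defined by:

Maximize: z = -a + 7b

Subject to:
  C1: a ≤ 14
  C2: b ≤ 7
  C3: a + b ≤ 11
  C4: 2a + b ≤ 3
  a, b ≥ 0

(0, 0), (1.5, 0), (0, 3)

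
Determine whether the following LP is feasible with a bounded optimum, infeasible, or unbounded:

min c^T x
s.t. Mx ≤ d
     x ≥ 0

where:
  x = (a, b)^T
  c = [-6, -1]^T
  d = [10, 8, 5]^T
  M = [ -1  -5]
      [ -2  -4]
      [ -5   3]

Unbounded (objective can decrease without bound)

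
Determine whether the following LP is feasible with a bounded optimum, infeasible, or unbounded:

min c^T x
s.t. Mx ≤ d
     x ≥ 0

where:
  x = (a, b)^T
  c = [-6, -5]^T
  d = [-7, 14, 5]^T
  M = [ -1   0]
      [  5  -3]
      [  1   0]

Infeasible (no feasible solution exists)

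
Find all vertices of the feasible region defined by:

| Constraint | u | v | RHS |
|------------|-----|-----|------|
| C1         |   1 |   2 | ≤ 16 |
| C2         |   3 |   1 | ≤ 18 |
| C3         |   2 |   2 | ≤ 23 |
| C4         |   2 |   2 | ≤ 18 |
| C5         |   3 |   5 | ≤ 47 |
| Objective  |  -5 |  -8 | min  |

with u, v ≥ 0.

(0, 0), (6, 0), (4.5, 4.5), (2, 7), (0, 8)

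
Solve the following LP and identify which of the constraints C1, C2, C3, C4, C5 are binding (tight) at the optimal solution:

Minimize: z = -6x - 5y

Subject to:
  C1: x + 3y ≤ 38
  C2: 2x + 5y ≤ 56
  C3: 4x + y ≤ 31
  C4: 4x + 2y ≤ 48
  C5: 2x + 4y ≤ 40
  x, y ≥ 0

At x = 6, y = 7, compute slack b - a·x for each constraint:
  C1: 38 − 27 = 11  (slack)
  C2: 56 − 47 = 9  (slack)
  C3: 31 − 31 = 0  (binding)
  C4: 48 − 38 = 10  (slack)
  C5: 40 − 40 = 0  (binding)

Optimal: x = 6, y = 7
Binding: C3, C5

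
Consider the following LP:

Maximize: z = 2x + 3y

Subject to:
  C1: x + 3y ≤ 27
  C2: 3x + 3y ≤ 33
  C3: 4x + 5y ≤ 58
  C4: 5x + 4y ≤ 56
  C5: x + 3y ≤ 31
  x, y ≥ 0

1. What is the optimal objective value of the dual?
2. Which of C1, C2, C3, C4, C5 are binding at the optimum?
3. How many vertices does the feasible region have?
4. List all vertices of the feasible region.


1. 30
2. C1, C2
3. 4
4. (0, 0), (11, 0), (3, 8), (0, 9)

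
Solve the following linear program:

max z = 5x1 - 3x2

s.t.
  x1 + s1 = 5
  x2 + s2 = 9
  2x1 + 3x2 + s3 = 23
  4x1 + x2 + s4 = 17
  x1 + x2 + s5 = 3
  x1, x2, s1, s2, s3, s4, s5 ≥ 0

Evaluate the objective at each vertex of the feasible region:
  z(0, 0) = 0
  z(3, 0) = 15  ←
  z(0, 3) = -9
The maximum is at x1 = 3, x2 = 0.

x1 = 3, x2 = 0, z = 15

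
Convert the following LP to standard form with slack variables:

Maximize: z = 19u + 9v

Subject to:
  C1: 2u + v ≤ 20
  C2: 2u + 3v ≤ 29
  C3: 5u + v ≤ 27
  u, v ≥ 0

max z = 19u + 9v

s.t.
  2u + v + s1 = 20
  2u + 3v + s2 = 29
  5u + v + s3 = 27
  u, v, s1, s2, s3 ≥ 0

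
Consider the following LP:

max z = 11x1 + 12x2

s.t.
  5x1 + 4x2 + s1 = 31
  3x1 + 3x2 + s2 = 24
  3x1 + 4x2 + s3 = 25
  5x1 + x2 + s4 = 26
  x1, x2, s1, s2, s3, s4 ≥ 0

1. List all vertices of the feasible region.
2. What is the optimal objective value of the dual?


1. (0, 0), (5.2, 0), (4.867, 1.667), (3, 4), (0, 6.25)
2. 81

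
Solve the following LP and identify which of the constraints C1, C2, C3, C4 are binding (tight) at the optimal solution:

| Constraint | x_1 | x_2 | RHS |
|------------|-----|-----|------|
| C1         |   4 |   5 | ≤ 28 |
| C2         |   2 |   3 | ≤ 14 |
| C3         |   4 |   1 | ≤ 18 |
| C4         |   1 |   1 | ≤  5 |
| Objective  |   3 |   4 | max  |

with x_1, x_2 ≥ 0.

At x_1 = 1, x_2 = 4, compute slack b - a·x for each constraint:
  C1: 28 − 24 = 4  (slack)
  C2: 14 − 14 = 0  (binding)
  C3: 18 − 8 = 10  (slack)
  C4: 5 − 5 = 0  (binding)

Optimal: x_1 = 1, x_2 = 4
Binding: C2, C4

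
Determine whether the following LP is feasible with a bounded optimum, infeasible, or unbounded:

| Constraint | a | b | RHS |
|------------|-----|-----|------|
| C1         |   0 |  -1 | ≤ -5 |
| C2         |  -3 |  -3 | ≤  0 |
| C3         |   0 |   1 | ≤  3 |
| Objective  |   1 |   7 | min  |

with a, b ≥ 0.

Infeasible (no feasible solution exists)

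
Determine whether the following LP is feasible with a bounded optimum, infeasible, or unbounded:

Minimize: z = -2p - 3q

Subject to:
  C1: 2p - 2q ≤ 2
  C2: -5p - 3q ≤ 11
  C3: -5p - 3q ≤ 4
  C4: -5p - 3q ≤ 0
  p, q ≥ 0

Unbounded (objective can decrease without bound)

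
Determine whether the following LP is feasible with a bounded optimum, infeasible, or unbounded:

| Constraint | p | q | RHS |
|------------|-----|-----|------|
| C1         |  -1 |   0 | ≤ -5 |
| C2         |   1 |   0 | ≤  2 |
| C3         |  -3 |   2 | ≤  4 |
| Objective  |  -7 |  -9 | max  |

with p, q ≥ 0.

Infeasible (no feasible solution exists)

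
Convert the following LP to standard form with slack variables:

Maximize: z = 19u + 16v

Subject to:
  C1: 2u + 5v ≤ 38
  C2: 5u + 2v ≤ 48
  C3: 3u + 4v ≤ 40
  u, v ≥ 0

max z = 19u + 16v

s.t.
  2u + 5v + s1 = 38
  5u + 2v + s2 = 48
  3u + 4v + s3 = 40
  u, v, s1, s2, s3 ≥ 0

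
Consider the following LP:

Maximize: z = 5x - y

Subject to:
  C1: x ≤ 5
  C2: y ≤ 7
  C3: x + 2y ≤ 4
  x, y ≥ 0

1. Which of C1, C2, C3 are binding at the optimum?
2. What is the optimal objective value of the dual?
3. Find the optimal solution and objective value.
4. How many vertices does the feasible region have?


1. C3
2. 20
3. x = 4, y = 0, z = 20
4. 3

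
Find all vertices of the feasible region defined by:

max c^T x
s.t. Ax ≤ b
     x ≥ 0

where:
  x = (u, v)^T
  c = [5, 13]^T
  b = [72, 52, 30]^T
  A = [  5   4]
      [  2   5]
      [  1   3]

(0, 0), (14.4, 0), (8.941, 6.824), (6, 8), (0, 10)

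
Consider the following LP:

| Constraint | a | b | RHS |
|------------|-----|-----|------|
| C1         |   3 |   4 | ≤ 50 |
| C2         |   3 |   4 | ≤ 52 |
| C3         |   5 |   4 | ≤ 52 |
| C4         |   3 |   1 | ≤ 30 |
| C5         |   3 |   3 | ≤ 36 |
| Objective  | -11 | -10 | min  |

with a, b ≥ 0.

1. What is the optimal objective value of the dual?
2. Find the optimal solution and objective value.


1. -124
2. a = 4, b = 8, z = -124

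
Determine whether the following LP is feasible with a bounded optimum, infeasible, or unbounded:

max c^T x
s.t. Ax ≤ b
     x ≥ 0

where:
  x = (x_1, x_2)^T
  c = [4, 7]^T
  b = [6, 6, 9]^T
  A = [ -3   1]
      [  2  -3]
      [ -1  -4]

Unbounded (objective can increase without bound)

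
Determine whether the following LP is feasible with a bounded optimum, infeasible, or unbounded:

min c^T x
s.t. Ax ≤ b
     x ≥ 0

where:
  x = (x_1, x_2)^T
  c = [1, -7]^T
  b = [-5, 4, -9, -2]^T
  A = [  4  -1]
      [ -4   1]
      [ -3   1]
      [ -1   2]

Infeasible (no feasible solution exists)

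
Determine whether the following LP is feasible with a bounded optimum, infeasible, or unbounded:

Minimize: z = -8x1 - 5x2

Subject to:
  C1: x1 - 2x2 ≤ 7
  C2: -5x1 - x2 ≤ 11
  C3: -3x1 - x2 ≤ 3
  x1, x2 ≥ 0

Unbounded (objective can decrease without bound)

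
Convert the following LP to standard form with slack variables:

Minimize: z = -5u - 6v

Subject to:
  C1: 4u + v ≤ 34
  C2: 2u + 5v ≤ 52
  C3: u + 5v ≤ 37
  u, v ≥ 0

min z = -5u - 6v

s.t.
  4u + v + s1 = 34
  2u + 5v + s2 = 52
  u + 5v + s3 = 37
  u, v, s1, s2, s3 ≥ 0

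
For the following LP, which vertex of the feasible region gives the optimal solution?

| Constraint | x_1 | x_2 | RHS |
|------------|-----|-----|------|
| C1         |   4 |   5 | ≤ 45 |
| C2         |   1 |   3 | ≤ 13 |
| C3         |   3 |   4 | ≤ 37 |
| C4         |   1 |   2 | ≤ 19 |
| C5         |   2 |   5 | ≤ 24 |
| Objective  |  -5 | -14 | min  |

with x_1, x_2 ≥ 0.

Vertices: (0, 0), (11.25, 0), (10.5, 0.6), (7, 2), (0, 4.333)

Evaluate the objective at each vertex of the feasible region:
  z(0, 0) = 0
  z(11.25, 0) = -56.25
  z(10.5, 0.6) = -60.9
  z(7, 2) = -63  ←
  z(0, 4.333) = -60.67
The minimum is at x_1 = 7, x_2 = 2.

(7, 2)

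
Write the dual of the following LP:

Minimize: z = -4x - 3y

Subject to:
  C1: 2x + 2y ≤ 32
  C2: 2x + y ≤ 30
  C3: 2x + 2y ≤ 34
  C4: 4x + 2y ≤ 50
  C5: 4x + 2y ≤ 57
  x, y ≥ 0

Primal min cᵀx s.t. Ax ≤ b, x ≥ 0  →  Dual max −bᵀy s.t. Aᵀy ≥ −c, y ≥ 0.

Maximize: z = -32y1 - 30y2 - 34y3 - 50y4 - 57y5

Subject to:
  2y1 + 2y2 + 2y3 + 4y4 + 4y5 ≥ 4
  2y1 + y2 + 2y3 + 2y4 + 2y5 ≥ 3
  y1, y2, y3, y4, y5 ≥ 0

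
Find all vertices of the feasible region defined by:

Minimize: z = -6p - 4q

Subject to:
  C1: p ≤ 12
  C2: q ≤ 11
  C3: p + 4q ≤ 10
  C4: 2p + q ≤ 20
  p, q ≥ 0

(0, 0), (10, 0), (0, 2.5)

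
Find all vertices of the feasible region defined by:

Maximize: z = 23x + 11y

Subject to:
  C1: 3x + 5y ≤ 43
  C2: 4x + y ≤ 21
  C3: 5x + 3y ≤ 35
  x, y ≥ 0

(0, 0), (5.25, 0), (4, 5), (2.875, 6.875), (0, 8.6)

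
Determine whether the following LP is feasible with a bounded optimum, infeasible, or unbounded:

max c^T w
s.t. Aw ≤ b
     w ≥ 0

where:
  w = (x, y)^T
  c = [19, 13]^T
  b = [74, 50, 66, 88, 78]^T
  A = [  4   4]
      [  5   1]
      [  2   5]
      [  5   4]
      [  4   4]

Feasible with a bounded optimal solution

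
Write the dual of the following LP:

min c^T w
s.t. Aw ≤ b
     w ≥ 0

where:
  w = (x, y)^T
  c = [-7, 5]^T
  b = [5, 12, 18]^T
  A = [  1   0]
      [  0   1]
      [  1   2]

Primal min cᵀx s.t. Ax ≤ b, x ≥ 0  →  Dual max −bᵀy s.t. Aᵀy ≥ −c, y ≥ 0.

Maximize: z = -5y1 - 12y2 - 18y3

Subject to:
  y1 + y3 ≥ 7
  y2 + 2y3 ≥ -5
  y1, y2, y3 ≥ 0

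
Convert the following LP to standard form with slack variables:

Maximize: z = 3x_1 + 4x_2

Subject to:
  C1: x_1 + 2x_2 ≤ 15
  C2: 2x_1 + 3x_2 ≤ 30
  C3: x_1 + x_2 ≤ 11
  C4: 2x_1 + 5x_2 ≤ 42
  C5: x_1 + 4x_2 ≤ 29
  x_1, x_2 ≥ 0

max z = 3x_1 + 4x_2

s.t.
  x_1 + 2x_2 + s1 = 15
  2x_1 + 3x_2 + s2 = 30
  x_1 + x_2 + s3 = 11
  2x_1 + 5x_2 + s4 = 42
  x_1 + 4x_2 + s5 = 29
  x_1, x_2, s1, s2, s3, s4, s5 ≥ 0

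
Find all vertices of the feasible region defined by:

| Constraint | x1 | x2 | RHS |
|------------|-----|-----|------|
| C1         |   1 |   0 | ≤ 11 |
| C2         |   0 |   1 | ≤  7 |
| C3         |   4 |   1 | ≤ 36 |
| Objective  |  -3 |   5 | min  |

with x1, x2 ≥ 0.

(0, 0), (9, 0), (7.25, 7), (0, 7)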